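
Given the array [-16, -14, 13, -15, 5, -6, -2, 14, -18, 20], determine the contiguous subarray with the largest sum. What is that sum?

Using Kadane's algorithm on [-16, -14, 13, -15, 5, -6, -2, 14, -18, 20]:

Scanning through the array:
Position 1 (value -14): max_ending_here = -14, max_so_far = -14
Position 2 (value 13): max_ending_here = 13, max_so_far = 13
Position 3 (value -15): max_ending_here = -2, max_so_far = 13
Position 4 (value 5): max_ending_here = 5, max_so_far = 13
Position 5 (value -6): max_ending_here = -1, max_so_far = 13
Position 6 (value -2): max_ending_here = -2, max_so_far = 13
Position 7 (value 14): max_ending_here = 14, max_so_far = 14
Position 8 (value -18): max_ending_here = -4, max_so_far = 14
Position 9 (value 20): max_ending_here = 20, max_so_far = 20

Maximum subarray: [20]
Maximum sum: 20

The maximum subarray is [20] with sum 20. This subarray runs from index 9 to index 9.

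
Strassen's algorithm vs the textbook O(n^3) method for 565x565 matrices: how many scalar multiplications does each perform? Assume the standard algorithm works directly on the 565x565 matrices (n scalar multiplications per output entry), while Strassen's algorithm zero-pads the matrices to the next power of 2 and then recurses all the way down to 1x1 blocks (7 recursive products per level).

Matrix multiplication for 565x565 matrices:

Strassen's algorithm requires power-of-2 dimensions. Pad 565x565 to 1024x1024 (next power of 2).

Standard algorithm: 565^3 = 180362125 multiplications
Strassen's algorithm: 7^(log2(1024)) = 7^10 = 282475249 multiplications
Difference: 180362125 - 282475249 = -102113124 (Strassen uses MORE here due to padding overhead — for small or just-over-power-of-2 n, padding can outweigh the per-level savings)

Standard: 180362125 multiplications (565^3). Strassen: 282475249 multiplications (7^10, after padding to 1024x1024). Strassen reduces 8 recursive multiplications to 7 at each level.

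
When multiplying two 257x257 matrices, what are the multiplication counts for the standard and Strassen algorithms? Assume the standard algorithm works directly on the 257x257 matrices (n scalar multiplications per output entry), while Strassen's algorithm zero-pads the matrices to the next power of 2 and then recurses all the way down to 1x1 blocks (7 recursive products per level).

Matrix multiplication for 257x257 matrices:

Strassen's algorithm requires power-of-2 dimensions. Pad 257x257 to 512x512 (next power of 2).

Standard algorithm: 257^3 = 16974593 multiplications
Strassen's algorithm: 7^(log2(512)) = 7^9 = 40353607 multiplications
Difference: 16974593 - 40353607 = -23379014 (Strassen uses MORE here due to padding overhead — for small or just-over-power-of-2 n, padding can outweigh the per-level savings)

Standard: 16974593 multiplications (257^3). Strassen: 40353607 multiplications (7^9, after padding to 512x512). Strassen reduces 8 recursive multiplications to 7 at each level.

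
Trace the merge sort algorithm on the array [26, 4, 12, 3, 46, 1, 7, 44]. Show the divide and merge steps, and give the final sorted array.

Merge sort trace:

Split: [26, 4, 12, 3, 46, 1, 7, 44] -> [26, 4, 12, 3] and [46, 1, 7, 44]
  Split: [26, 4, 12, 3] -> [26, 4] and [12, 3]
    Split: [26, 4] -> [26] and [4]
    Merge: [26] + [4] -> [4, 26]
    Split: [12, 3] -> [12] and [3]
    Merge: [12] + [3] -> [3, 12]
  Merge: [4, 26] + [3, 12] -> [3, 4, 12, 26]
  Split: [46, 1, 7, 44] -> [46, 1] and [7, 44]
    Split: [46, 1] -> [46] and [1]
    Merge: [46] + [1] -> [1, 46]
    Split: [7, 44] -> [7] and [44]
    Merge: [7] + [44] -> [7, 44]
  Merge: [1, 46] + [7, 44] -> [1, 7, 44, 46]
Merge: [3, 4, 12, 26] + [1, 7, 44, 46] -> [1, 3, 4, 7, 12, 26, 44, 46]

Final sorted array: [1, 3, 4, 7, 12, 26, 44, 46]

The merge sort proceeds by recursively splitting the array and merging sorted halves.
After all merges, the sorted array is [1, 3, 4, 7, 12, 26, 44, 46].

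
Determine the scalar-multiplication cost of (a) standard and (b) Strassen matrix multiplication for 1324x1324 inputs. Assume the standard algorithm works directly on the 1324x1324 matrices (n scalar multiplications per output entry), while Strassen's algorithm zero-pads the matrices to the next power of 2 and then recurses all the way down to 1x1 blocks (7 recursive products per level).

Matrix multiplication for 1324x1324 matrices:

Strassen's algorithm requires power-of-2 dimensions. Pad 1324x1324 to 2048x2048 (next power of 2).

Standard algorithm: 1324^3 = 2320940224 multiplications
Strassen's algorithm: 7^(log2(2048)) = 7^11 = 1977326743 multiplications
Savings: 2320940224 - 1977326743 = 343613481 multiplications

Standard: 2320940224 multiplications (1324^3). Strassen: 1977326743 multiplications (7^11, after padding to 2048x2048). Strassen reduces 8 recursive multiplications to 7 at each level.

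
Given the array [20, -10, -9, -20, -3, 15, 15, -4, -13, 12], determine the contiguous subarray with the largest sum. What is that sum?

Using Kadane's algorithm on [20, -10, -9, -20, -3, 15, 15, -4, -13, 12]:

Scanning through the array:
Position 1 (value -10): max_ending_here = 10, max_so_far = 20
Position 2 (value -9): max_ending_here = 1, max_so_far = 20
Position 3 (value -20): max_ending_here = -19, max_so_far = 20
Position 4 (value -3): max_ending_here = -3, max_so_far = 20
Position 5 (value 15): max_ending_here = 15, max_so_far = 20
Position 6 (value 15): max_ending_here = 30, max_so_far = 30
Position 7 (value -4): max_ending_here = 26, max_so_far = 30
Position 8 (value -13): max_ending_here = 13, max_so_far = 30
Position 9 (value 12): max_ending_here = 25, max_so_far = 30

Maximum subarray: [15, 15]
Maximum sum: 30

The maximum subarray is [15, 15] with sum 30. This subarray runs from index 5 to index 6.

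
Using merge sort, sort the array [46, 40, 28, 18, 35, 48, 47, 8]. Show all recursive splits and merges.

Merge sort trace:

Split: [46, 40, 28, 18, 35, 48, 47, 8] -> [46, 40, 28, 18] and [35, 48, 47, 8]
  Split: [46, 40, 28, 18] -> [46, 40] and [28, 18]
    Split: [46, 40] -> [46] and [40]
    Merge: [46] + [40] -> [40, 46]
    Split: [28, 18] -> [28] and [18]
    Merge: [28] + [18] -> [18, 28]
  Merge: [40, 46] + [18, 28] -> [18, 28, 40, 46]
  Split: [35, 48, 47, 8] -> [35, 48] and [47, 8]
    Split: [35, 48] -> [35] and [48]
    Merge: [35] + [48] -> [35, 48]
    Split: [47, 8] -> [47] and [8]
    Merge: [47] + [8] -> [8, 47]
  Merge: [35, 48] + [8, 47] -> [8, 35, 47, 48]
Merge: [18, 28, 40, 46] + [8, 35, 47, 48] -> [8, 18, 28, 35, 40, 46, 47, 48]

Final sorted array: [8, 18, 28, 35, 40, 46, 47, 48]

The merge sort proceeds by recursively splitting the array and merging sorted halves.
After all merges, the sorted array is [8, 18, 28, 35, 40, 46, 47, 48].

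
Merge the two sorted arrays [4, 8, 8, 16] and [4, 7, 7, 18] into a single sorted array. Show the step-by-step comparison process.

Merging process:

Compare 4 vs 4: take 4 from left. Merged: [4]
Compare 8 vs 4: take 4 from right. Merged: [4, 4]
Compare 8 vs 7: take 7 from right. Merged: [4, 4, 7]
Compare 8 vs 7: take 7 from right. Merged: [4, 4, 7, 7]
Compare 8 vs 18: take 8 from left. Merged: [4, 4, 7, 7, 8]
Compare 8 vs 18: take 8 from left. Merged: [4, 4, 7, 7, 8, 8]
Compare 16 vs 18: take 16 from left. Merged: [4, 4, 7, 7, 8, 8, 16]
Append remaining from right: [18]. Merged: [4, 4, 7, 7, 8, 8, 16, 18]

Final merged array: [4, 4, 7, 7, 8, 8, 16, 18]
Total comparisons: 7

The merged array is [4, 4, 7, 7, 8, 8, 16, 18], requiring 7 comparisons. The merge step runs in O(n) time where n is the total number of elements.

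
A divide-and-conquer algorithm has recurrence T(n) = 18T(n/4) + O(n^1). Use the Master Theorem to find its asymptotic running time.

Master Theorem for T(n) = 18T(n/4) + O(n^1):

a = 18, b = 4, c = 1
log_b(a) = log_4(18) = 2.0850

Case 1: c = 1 < log_4(18) = 2.0850
T(n) = O(n^(log_4 18))

For T(n) = 18T(n/4) + O(n^1): log_4(18) = 2.0850. This is Case 1 of the Master Theorem (c < log_b(a), work dominated by leaves), giving O(n^(log_4 18)).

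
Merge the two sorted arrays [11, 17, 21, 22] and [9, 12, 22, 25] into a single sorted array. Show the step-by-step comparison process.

Merging process:

Compare 11 vs 9: take 9 from right. Merged: [9]
Compare 11 vs 12: take 11 from left. Merged: [9, 11]
Compare 17 vs 12: take 12 from right. Merged: [9, 11, 12]
Compare 17 vs 22: take 17 from left. Merged: [9, 11, 12, 17]
Compare 21 vs 22: take 21 from left. Merged: [9, 11, 12, 17, 21]
Compare 22 vs 22: take 22 from left. Merged: [9, 11, 12, 17, 21, 22]
Append remaining from right: [22, 25]. Merged: [9, 11, 12, 17, 21, 22, 22, 25]

Final merged array: [9, 11, 12, 17, 21, 22, 22, 25]
Total comparisons: 6

The merged array is [9, 11, 12, 17, 21, 22, 22, 25], requiring 6 comparisons. The merge step runs in O(n) time where n is the total number of elements.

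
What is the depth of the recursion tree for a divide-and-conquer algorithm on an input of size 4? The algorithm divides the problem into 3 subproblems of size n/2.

For divide and conquer with division factor 2:

Problem sizes at each level:
Level 0: 4
Level 1: 2
Level 2: 1

The root is level 0 and the size-1 base case is level 2 (the tree spans levels 0 through 2, i.e. 3 levels counting the root), so the depth is the number of divisions: log_2(4) = 2

The recursion tree depth is log_2(4) = 2. At each level, the problem size is divided by 2, so it takes 2 divisions to reduce to a base case of size 1. The algorithm makes 3 recursive calls at each level.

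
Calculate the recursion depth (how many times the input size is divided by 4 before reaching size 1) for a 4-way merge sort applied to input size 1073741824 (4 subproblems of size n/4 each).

For divide and conquer with division factor 4:

Problem sizes at each level:
Level 0: 1073741824
Level 1: 268435456
Level 2: 67108864
Level 3: 16777216
Level 4: 4194304
Level 5: 1048576
Level 6: 262144
Level 7: 65536
Level 8: 16384
Level 9: 4096
Level 10: 1024
Level 11: 256
Level 12: 64
Level 13: 16
Level 14: 4
Level 15: 1

The root is level 0 and the size-1 base case is level 15 (the tree spans levels 0 through 15, i.e. 16 levels counting the root), so the depth is the number of divisions: log_4(1073741824) = 15

The recursion tree depth is log_4(1073741824) = 15. At each level, the problem size is divided by 4, so it takes 15 divisions to reduce to a base case of size 1. The algorithm makes 4 recursive calls at each level.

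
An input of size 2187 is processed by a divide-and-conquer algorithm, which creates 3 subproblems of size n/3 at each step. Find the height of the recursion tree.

For divide and conquer with division factor 3:

Problem sizes at each level:
Level 0: 2187
Level 1: 729
Level 2: 243
Level 3: 81
Level 4: 27
Level 5: 9
Level 6: 3
Level 7: 1

The root is level 0 and the size-1 base case is level 7 (the tree spans levels 0 through 7, i.e. 8 levels counting the root), so the depth is the number of divisions: log_3(2187) = 7

The recursion tree depth is log_3(2187) = 7. At each level, the problem size is divided by 3, so it takes 7 divisions to reduce to a base case of size 1. The algorithm makes 3 recursive calls at each level.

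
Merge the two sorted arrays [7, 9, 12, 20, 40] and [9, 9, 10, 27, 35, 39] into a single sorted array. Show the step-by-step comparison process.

Merging process:

Compare 7 vs 9: take 7 from left. Merged: [7]
Compare 9 vs 9: take 9 from left. Merged: [7, 9]
Compare 12 vs 9: take 9 from right. Merged: [7, 9, 9]
Compare 12 vs 9: take 9 from right. Merged: [7, 9, 9, 9]
Compare 12 vs 10: take 10 from right. Merged: [7, 9, 9, 9, 10]
Compare 12 vs 27: take 12 from left. Merged: [7, 9, 9, 9, 10, 12]
Compare 20 vs 27: take 20 from left. Merged: [7, 9, 9, 9, 10, 12, 20]
Compare 40 vs 27: take 27 from right. Merged: [7, 9, 9, 9, 10, 12, 20, 27]
Compare 40 vs 35: take 35 from right. Merged: [7, 9, 9, 9, 10, 12, 20, 27, 35]
Compare 40 vs 39: take 39 from right. Merged: [7, 9, 9, 9, 10, 12, 20, 27, 35, 39]
Append remaining from left: [40]. Merged: [7, 9, 9, 9, 10, 12, 20, 27, 35, 39, 40]

Final merged array: [7, 9, 9, 9, 10, 12, 20, 27, 35, 39, 40]
Total comparisons: 10

The merged array is [7, 9, 9, 9, 10, 12, 20, 27, 35, 39, 40], requiring 10 comparisons. The merge step runs in O(n) time where n is the total number of elements.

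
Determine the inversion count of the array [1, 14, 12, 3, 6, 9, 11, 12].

Finding inversions in [1, 14, 12, 3, 6, 9, 11, 12]:

(1, 2): arr[1]=14 > arr[2]=12
(1, 3): arr[1]=14 > arr[3]=3
(1, 4): arr[1]=14 > arr[4]=6
(1, 5): arr[1]=14 > arr[5]=9
(1, 6): arr[1]=14 > arr[6]=11
(1, 7): arr[1]=14 > arr[7]=12
(2, 3): arr[2]=12 > arr[3]=3
(2, 4): arr[2]=12 > arr[4]=6
(2, 5): arr[2]=12 > arr[5]=9
(2, 6): arr[2]=12 > arr[6]=11

Total inversions: 10

The array has 10 inversion(s): (1,2), (1,3), (1,4), (1,5), (1,6), (1,7), (2,3), (2,4), (2,5), (2,6). Each pair (i,j) satisfies i < j and arr[i] > arr[j].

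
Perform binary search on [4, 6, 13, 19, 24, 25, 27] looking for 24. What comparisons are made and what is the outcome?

Binary search for 24 in [4, 6, 13, 19, 24, 25, 27]:

lo=0, hi=6, mid=3, arr[mid]=19 -> 19 < 24, search right half
lo=4, hi=6, mid=5, arr[mid]=25 -> 25 > 24, search left half
lo=4, hi=4, mid=4, arr[mid]=24 -> Found target at index 4!

Binary search finds 24 at index 4 after 3 comparisons. The search repeatedly halves the search space by comparing with the middle element.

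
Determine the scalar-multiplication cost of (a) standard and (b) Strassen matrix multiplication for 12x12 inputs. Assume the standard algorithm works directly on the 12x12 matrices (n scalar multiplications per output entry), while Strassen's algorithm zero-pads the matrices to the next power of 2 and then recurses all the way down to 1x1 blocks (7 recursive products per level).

Matrix multiplication for 12x12 matrices:

Strassen's algorithm requires power-of-2 dimensions. Pad 12x12 to 16x16 (next power of 2).

Standard algorithm: 12^3 = 1728 multiplications
Strassen's algorithm: 7^(log2(16)) = 7^4 = 2401 multiplications
Difference: 1728 - 2401 = -673 (Strassen uses MORE here due to padding overhead — for small or just-over-power-of-2 n, padding can outweigh the per-level savings)

Standard: 1728 multiplications (12^3). Strassen: 2401 multiplications (7^4, after padding to 16x16). Strassen reduces 8 recursive multiplications to 7 at each level.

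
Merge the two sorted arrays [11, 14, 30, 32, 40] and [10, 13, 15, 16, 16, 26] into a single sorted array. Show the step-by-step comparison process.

Merging process:

Compare 11 vs 10: take 10 from right. Merged: [10]
Compare 11 vs 13: take 11 from left. Merged: [10, 11]
Compare 14 vs 13: take 13 from right. Merged: [10, 11, 13]
Compare 14 vs 15: take 14 from left. Merged: [10, 11, 13, 14]
Compare 30 vs 15: take 15 from right. Merged: [10, 11, 13, 14, 15]
Compare 30 vs 16: take 16 from right. Merged: [10, 11, 13, 14, 15, 16]
Compare 30 vs 16: take 16 from right. Merged: [10, 11, 13, 14, 15, 16, 16]
Compare 30 vs 26: take 26 from right. Merged: [10, 11, 13, 14, 15, 16, 16, 26]
Append remaining from left: [30, 32, 40]. Merged: [10, 11, 13, 14, 15, 16, 16, 26, 30, 32, 40]

Final merged array: [10, 11, 13, 14, 15, 16, 16, 26, 30, 32, 40]
Total comparisons: 8

The merged array is [10, 11, 13, 14, 15, 16, 16, 26, 30, 32, 40], requiring 8 comparisons. The merge step runs in O(n) time where n is the total number of elements.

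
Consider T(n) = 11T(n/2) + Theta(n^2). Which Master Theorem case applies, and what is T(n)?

Master Theorem for T(n) = 11T(n/2) + O(n^2):

a = 11, b = 2, c = 2
log_b(a) = log_2(11) = 3.4594

Case 1: c = 2 < log_2(11) = 3.4594
T(n) = O(n^(log_2 11))

For T(n) = 11T(n/2) + O(n^2): log_2(11) = 3.4594. This is Case 1 of the Master Theorem (c < log_b(a), work dominated by leaves), giving O(n^(log_2 11)).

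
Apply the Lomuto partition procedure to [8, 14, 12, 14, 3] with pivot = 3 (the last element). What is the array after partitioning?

Lomuto partition with pivot = 3:

Initial array: [8, 14, 12, 14, 3]

arr[0]=8 > 3: no swap
arr[1]=14 > 3: no swap
arr[2]=12 > 3: no swap
arr[3]=14 > 3: no swap

Place pivot at position 0: [3, 14, 12, 14, 8]
Pivot position: 0

After partitioning with pivot 3, the array becomes [3, 14, 12, 14, 8]. The pivot is placed at index 0. All elements to the left of the pivot are <= 3, and all elements to the right are > 3.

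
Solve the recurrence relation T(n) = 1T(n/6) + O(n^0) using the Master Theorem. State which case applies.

Master Theorem for T(n) = 1T(n/6) + O(n^0):

a = 1, b = 6, c = 0
log_b(a) = log_6(1) = 0.0000

Case 2: c = 0 = log_6(1) = 0.0000
T(n) = O(n^0 log n) = O(log n)

For T(n) = 1T(n/6) + O(n^0): log_6(1) = 0.0000. This is Case 2 of the Master Theorem (c = log_b(a), equal work at all levels), giving O(log n).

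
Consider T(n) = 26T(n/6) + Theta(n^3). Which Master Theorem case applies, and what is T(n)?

Master Theorem for T(n) = 26T(n/6) + O(n^3):

a = 26, b = 6, c = 3
log_b(a) = log_6(26) = 1.8184

Case 3: c = 3 > log_6(26) = 1.8184
T(n) = O(n^3) = O(n^3)

For T(n) = 26T(n/6) + O(n^3): log_6(26) = 1.8184. This is Case 3 of the Master Theorem (c > log_b(a), work dominated by root), giving O(n^3).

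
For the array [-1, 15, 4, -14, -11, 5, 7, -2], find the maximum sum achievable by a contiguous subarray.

Using Kadane's algorithm on [-1, 15, 4, -14, -11, 5, 7, -2]:

Scanning through the array:
Position 1 (value 15): max_ending_here = 15, max_so_far = 15
Position 2 (value 4): max_ending_here = 19, max_so_far = 19
Position 3 (value -14): max_ending_here = 5, max_so_far = 19
Position 4 (value -11): max_ending_here = -6, max_so_far = 19
Position 5 (value 5): max_ending_here = 5, max_so_far = 19
Position 6 (value 7): max_ending_here = 12, max_so_far = 19
Position 7 (value -2): max_ending_here = 10, max_so_far = 19

Maximum subarray: [15, 4]
Maximum sum: 19

The maximum subarray is [15, 4] with sum 19. This subarray runs from index 1 to index 2.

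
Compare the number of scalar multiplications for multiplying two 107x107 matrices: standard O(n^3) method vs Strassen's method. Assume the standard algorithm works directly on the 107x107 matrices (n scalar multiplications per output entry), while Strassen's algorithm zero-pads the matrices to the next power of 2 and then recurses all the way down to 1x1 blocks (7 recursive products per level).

Matrix multiplication for 107x107 matrices:

Strassen's algorithm requires power-of-2 dimensions. Pad 107x107 to 128x128 (next power of 2).

Standard algorithm: 107^3 = 1225043 multiplications
Strassen's algorithm: 7^(log2(128)) = 7^7 = 823543 multiplications
Savings: 1225043 - 823543 = 401500 multiplications

Standard: 1225043 multiplications (107^3). Strassen: 823543 multiplications (7^7, after padding to 128x128). Strassen reduces 8 recursive multiplications to 7 at each level.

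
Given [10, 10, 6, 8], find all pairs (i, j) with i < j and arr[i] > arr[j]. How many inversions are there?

Finding inversions in [10, 10, 6, 8]:

(0, 2): arr[0]=10 > arr[2]=6
(0, 3): arr[0]=10 > arr[3]=8
(1, 2): arr[1]=10 > arr[2]=6
(1, 3): arr[1]=10 > arr[3]=8

Total inversions: 4

The array has 4 inversion(s): (0,2), (0,3), (1,2), (1,3). Each pair (i,j) satisfies i < j and arr[i] > arr[j].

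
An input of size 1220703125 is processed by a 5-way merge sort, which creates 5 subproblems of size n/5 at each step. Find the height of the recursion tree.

For divide and conquer with division factor 5:

Problem sizes at each level:
Level 0: 1220703125
Level 1: 244140625
Level 2: 48828125
Level 3: 9765625
Level 4: 1953125
Level 5: 390625
Level 6: 78125
Level 7: 15625
Level 8: 3125
Level 9: 625
Level 10: 125
Level 11: 25
Level 12: 5
Level 13: 1

The root is level 0 and the size-1 base case is level 13 (the tree spans levels 0 through 13, i.e. 14 levels counting the root), so the depth is the number of divisions: log_5(1220703125) = 13

The recursion tree depth is log_5(1220703125) = 13. At each level, the problem size is divided by 5, so it takes 13 divisions to reduce to a base case of size 1. The algorithm makes 5 recursive calls at each level.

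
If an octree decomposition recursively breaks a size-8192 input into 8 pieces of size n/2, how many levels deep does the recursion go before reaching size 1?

For divide and conquer with division factor 2:

Problem sizes at each level:
Level 0: 8192
Level 1: 4096
Level 2: 2048
Level 3: 1024
Level 4: 512
Level 5: 256
Level 6: 128
Level 7: 64
Level 8: 32
Level 9: 16
Level 10: 8
Level 11: 4
Level 12: 2
Level 13: 1

The root is level 0 and the size-1 base case is level 13 (the tree spans levels 0 through 13, i.e. 14 levels counting the root), so the depth is the number of divisions: log_2(8192) = 13

The recursion tree depth is log_2(8192) = 13. At each level, the problem size is divided by 2, so it takes 13 divisions to reduce to a base case of size 1. The algorithm makes 8 recursive calls at each level.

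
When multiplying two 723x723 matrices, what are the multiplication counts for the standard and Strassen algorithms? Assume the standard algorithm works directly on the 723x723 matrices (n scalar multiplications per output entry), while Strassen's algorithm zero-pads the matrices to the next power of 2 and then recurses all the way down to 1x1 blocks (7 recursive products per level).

Matrix multiplication for 723x723 matrices:

Strassen's algorithm requires power-of-2 dimensions. Pad 723x723 to 1024x1024 (next power of 2).

Standard algorithm: 723^3 = 377933067 multiplications
Strassen's algorithm: 7^(log2(1024)) = 7^10 = 282475249 multiplications
Savings: 377933067 - 282475249 = 95457818 multiplications

Standard: 377933067 multiplications (723^3). Strassen: 282475249 multiplications (7^10, after padding to 1024x1024). Strassen reduces 8 recursive multiplications to 7 at each level.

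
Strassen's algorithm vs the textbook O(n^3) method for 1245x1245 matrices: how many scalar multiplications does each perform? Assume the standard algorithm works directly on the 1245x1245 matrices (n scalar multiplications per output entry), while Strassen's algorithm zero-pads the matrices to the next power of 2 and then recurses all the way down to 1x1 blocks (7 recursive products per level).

Matrix multiplication for 1245x1245 matrices:

Strassen's algorithm requires power-of-2 dimensions. Pad 1245x1245 to 2048x2048 (next power of 2).

Standard algorithm: 1245^3 = 1929781125 multiplications
Strassen's algorithm: 7^(log2(2048)) = 7^11 = 1977326743 multiplications
Difference: 1929781125 - 1977326743 = -47545618 (Strassen uses MORE here due to padding overhead — for small or just-over-power-of-2 n, padding can outweigh the per-level savings)

Standard: 1929781125 multiplications (1245^3). Strassen: 1977326743 multiplications (7^11, after padding to 2048x2048). Strassen reduces 8 recursive multiplications to 7 at each level.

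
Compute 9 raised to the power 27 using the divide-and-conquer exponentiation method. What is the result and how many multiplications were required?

Computing 9^27 by squaring (build up from 9^1; each line after the first costs one multiplication):

9^1 = 9
9^2 = (9^1)^2 = 9^2 = 81
9^3 = 9 * 9^2 = 9 * 81 = 729
9^6 = (9^3)^2 = 729^2 = 531441
9^12 = (9^6)^2 = 531441^2 = 282429536481
9^13 = 9 * 9^12 = 9 * 282429536481 = 2541865828329
9^26 = (9^13)^2 = 2541865828329^2 = 6461081889226673298932241
9^27 = 9 * 9^26 = 9 * 6461081889226673298932241 = 58149737003040059690390169

Result: 58149737003040059690390169
Multiplications needed: 7 (7 lines after 9^1)

9^27 = 58149737003040059690390169. Using exponentiation by squaring, this requires 7 multiplications. The key idea: if the exponent is even, square the half-power; if odd, multiply by the base once.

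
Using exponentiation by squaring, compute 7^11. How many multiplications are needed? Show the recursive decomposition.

Computing 7^11 by squaring (build up from 7^1; each line after the first costs one multiplication):

7^1 = 7
7^2 = (7^1)^2 = 7^2 = 49
7^4 = (7^2)^2 = 49^2 = 2401
7^5 = 7 * 7^4 = 7 * 2401 = 16807
7^10 = (7^5)^2 = 16807^2 = 282475249
7^11 = 7 * 7^10 = 7 * 282475249 = 1977326743

Result: 1977326743
Multiplications needed: 5 (5 lines after 7^1)

7^11 = 1977326743. Using exponentiation by squaring, this requires 5 multiplications. The key idea: if the exponent is even, square the half-power; if odd, multiply by the base once.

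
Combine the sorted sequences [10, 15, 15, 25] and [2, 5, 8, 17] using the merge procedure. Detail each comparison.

Merging process:

Compare 10 vs 2: take 2 from right. Merged: [2]
Compare 10 vs 5: take 5 from right. Merged: [2, 5]
Compare 10 vs 8: take 8 from right. Merged: [2, 5, 8]
Compare 10 vs 17: take 10 from left. Merged: [2, 5, 8, 10]
Compare 15 vs 17: take 15 from left. Merged: [2, 5, 8, 10, 15]
Compare 15 vs 17: take 15 from left. Merged: [2, 5, 8, 10, 15, 15]
Compare 25 vs 17: take 17 from right. Merged: [2, 5, 8, 10, 15, 15, 17]
Append remaining from left: [25]. Merged: [2, 5, 8, 10, 15, 15, 17, 25]

Final merged array: [2, 5, 8, 10, 15, 15, 17, 25]
Total comparisons: 7

The merged array is [2, 5, 8, 10, 15, 15, 17, 25], requiring 7 comparisons. The merge step runs in O(n) time where n is the total number of elements.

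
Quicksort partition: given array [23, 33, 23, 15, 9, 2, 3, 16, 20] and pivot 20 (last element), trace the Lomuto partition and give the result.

Lomuto partition with pivot = 20:

Initial array: [23, 33, 23, 15, 9, 2, 3, 16, 20]

arr[0]=23 > 20: no swap
arr[1]=33 > 20: no swap
arr[2]=23 > 20: no swap
arr[3]=15 <= 20: swap with position 0, array becomes [15, 33, 23, 23, 9, 2, 3, 16, 20]
arr[4]=9 <= 20: swap with position 1, array becomes [15, 9, 23, 23, 33, 2, 3, 16, 20]
arr[5]=2 <= 20: swap with position 2, array becomes [15, 9, 2, 23, 33, 23, 3, 16, 20]
arr[6]=3 <= 20: swap with position 3, array becomes [15, 9, 2, 3, 33, 23, 23, 16, 20]
arr[7]=16 <= 20: swap with position 4, array becomes [15, 9, 2, 3, 16, 23, 23, 33, 20]

Place pivot at position 5: [15, 9, 2, 3, 16, 20, 23, 33, 23]
Pivot position: 5

After partitioning with pivot 20, the array becomes [15, 9, 2, 3, 16, 20, 23, 33, 23]. The pivot is placed at index 5. All elements to the left of the pivot are <= 20, and all elements to the right are > 20.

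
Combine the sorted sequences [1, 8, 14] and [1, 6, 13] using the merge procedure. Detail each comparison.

Merging process:

Compare 1 vs 1: take 1 from left. Merged: [1]
Compare 8 vs 1: take 1 from right. Merged: [1, 1]
Compare 8 vs 6: take 6 from right. Merged: [1, 1, 6]
Compare 8 vs 13: take 8 from left. Merged: [1, 1, 6, 8]
Compare 14 vs 13: take 13 from right. Merged: [1, 1, 6, 8, 13]
Append remaining from left: [14]. Merged: [1, 1, 6, 8, 13, 14]

Final merged array: [1, 1, 6, 8, 13, 14]
Total comparisons: 5

The merged array is [1, 1, 6, 8, 13, 14], requiring 5 comparisons. The merge step runs in O(n) time where n is the total number of elements.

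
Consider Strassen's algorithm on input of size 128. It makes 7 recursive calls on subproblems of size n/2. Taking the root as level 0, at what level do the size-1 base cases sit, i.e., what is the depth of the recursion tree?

For divide and conquer with division factor 2:

Problem sizes at each level:
Level 0: 128
Level 1: 64
Level 2: 32
Level 3: 16
Level 4: 8
Level 5: 4
Level 6: 2
Level 7: 1

The root is level 0 and the size-1 base case is level 7 (the tree spans levels 0 through 7, i.e. 8 levels counting the root), so the depth is the number of divisions: log_2(128) = 7

The recursion tree depth is log_2(128) = 7. At each level, the problem size is divided by 2, so it takes 7 divisions to reduce to a base case of size 1. The algorithm makes 7 recursive calls at each level.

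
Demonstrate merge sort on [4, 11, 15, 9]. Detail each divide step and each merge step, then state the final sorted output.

Merge sort trace:

Split: [4, 11, 15, 9] -> [4, 11] and [15, 9]
  Split: [4, 11] -> [4] and [11]
  Merge: [4] + [11] -> [4, 11]
  Split: [15, 9] -> [15] and [9]
  Merge: [15] + [9] -> [9, 15]
Merge: [4, 11] + [9, 15] -> [4, 9, 11, 15]

Final sorted array: [4, 9, 11, 15]

The merge sort proceeds by recursively splitting the array and merging sorted halves.
After all merges, the sorted array is [4, 9, 11, 15].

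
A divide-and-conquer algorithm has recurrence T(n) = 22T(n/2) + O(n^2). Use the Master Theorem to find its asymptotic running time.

Master Theorem for T(n) = 22T(n/2) + O(n^2):

a = 22, b = 2, c = 2
log_b(a) = log_2(22) = 4.4594

Case 1: c = 2 < log_2(22) = 4.4594
T(n) = O(n^(log_2 22))

For T(n) = 22T(n/2) + O(n^2): log_2(22) = 4.4594. This is Case 1 of the Master Theorem (c < log_b(a), work dominated by leaves), giving O(n^(log_2 22)).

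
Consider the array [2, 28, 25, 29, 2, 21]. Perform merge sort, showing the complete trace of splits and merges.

Merge sort trace:

Split: [2, 28, 25, 29, 2, 21] -> [2, 28, 25] and [29, 2, 21]
  Split: [2, 28, 25] -> [2] and [28, 25]
    Split: [28, 25] -> [28] and [25]
    Merge: [28] + [25] -> [25, 28]
  Merge: [2] + [25, 28] -> [2, 25, 28]
  Split: [29, 2, 21] -> [29] and [2, 21]
    Split: [2, 21] -> [2] and [21]
    Merge: [2] + [21] -> [2, 21]
  Merge: [29] + [2, 21] -> [2, 21, 29]
Merge: [2, 25, 28] + [2, 21, 29] -> [2, 2, 21, 25, 28, 29]

Final sorted array: [2, 2, 21, 25, 28, 29]

The merge sort proceeds by recursively splitting the array and merging sorted halves.
After all merges, the sorted array is [2, 2, 21, 25, 28, 29].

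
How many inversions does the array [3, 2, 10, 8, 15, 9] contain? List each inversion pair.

Finding inversions in [3, 2, 10, 8, 15, 9]:

(0, 1): arr[0]=3 > arr[1]=2
(2, 3): arr[2]=10 > arr[3]=8
(2, 5): arr[2]=10 > arr[5]=9
(4, 5): arr[4]=15 > arr[5]=9

Total inversions: 4

The array has 4 inversion(s): (0,1), (2,3), (2,5), (4,5). Each pair (i,j) satisfies i < j and arr[i] > arr[j].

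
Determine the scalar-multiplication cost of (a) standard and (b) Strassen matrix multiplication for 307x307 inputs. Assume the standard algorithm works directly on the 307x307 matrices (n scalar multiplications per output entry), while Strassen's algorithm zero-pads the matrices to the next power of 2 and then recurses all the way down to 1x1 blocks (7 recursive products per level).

Matrix multiplication for 307x307 matrices:

Strassen's algorithm requires power-of-2 dimensions. Pad 307x307 to 512x512 (next power of 2).

Standard algorithm: 307^3 = 28934443 multiplications
Strassen's algorithm: 7^(log2(512)) = 7^9 = 40353607 multiplications
Difference: 28934443 - 40353607 = -11419164 (Strassen uses MORE here due to padding overhead — for small or just-over-power-of-2 n, padding can outweigh the per-level savings)

Standard: 28934443 multiplications (307^3). Strassen: 40353607 multiplications (7^9, after padding to 512x512). Strassen reduces 8 recursive multiplications to 7 at each level.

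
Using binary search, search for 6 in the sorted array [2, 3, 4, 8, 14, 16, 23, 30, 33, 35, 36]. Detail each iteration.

Binary search for 6 in [2, 3, 4, 8, 14, 16, 23, 30, 33, 35, 36]:

lo=0, hi=10, mid=5, arr[mid]=16 -> 16 > 6, search left half
lo=0, hi=4, mid=2, arr[mid]=4 -> 4 < 6, search right half
lo=3, hi=4, mid=3, arr[mid]=8 -> 8 > 6, search left half
lo=3 > hi=2, target 6 not found

Binary search determines that 6 is not in the array after 3 comparisons. The search space was exhausted without finding the target.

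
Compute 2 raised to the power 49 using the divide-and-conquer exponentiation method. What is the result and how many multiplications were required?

Computing 2^49 by squaring (build up from 2^1; each line after the first costs one multiplication):

2^1 = 2
2^2 = (2^1)^2 = 2^2 = 4
2^3 = 2 * 2^2 = 2 * 4 = 8
2^6 = (2^3)^2 = 8^2 = 64
2^12 = (2^6)^2 = 64^2 = 4096
2^24 = (2^12)^2 = 4096^2 = 16777216
2^48 = (2^24)^2 = 16777216^2 = 281474976710656
2^49 = 2 * 2^48 = 2 * 281474976710656 = 562949953421312

Result: 562949953421312
Multiplications needed: 7 (7 lines after 2^1)

2^49 = 562949953421312. Using exponentiation by squaring, this requires 7 multiplications. The key idea: if the exponent is even, square the half-power; if odd, multiply by the base once.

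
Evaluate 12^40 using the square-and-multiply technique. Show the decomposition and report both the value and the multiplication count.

Computing 12^40 by squaring (build up from 12^1; each line after the first costs one multiplication):

12^1 = 12
12^2 = (12^1)^2 = 12^2 = 144
12^4 = (12^2)^2 = 144^2 = 20736
12^5 = 12 * 12^4 = 12 * 20736 = 248832
12^10 = (12^5)^2 = 248832^2 = 61917364224
12^20 = (12^10)^2 = 61917364224^2 = 3833759992447475122176
12^40 = (12^20)^2 = 3833759992447475122176^2 = 14697715679690864505827555550150426126974976

Result: 14697715679690864505827555550150426126974976
Multiplications needed: 6 (6 lines after 12^1)

12^40 = 14697715679690864505827555550150426126974976. Using exponentiation by squaring, this requires 6 multiplications. The key idea: if the exponent is even, square the half-power; if odd, multiply by the base once.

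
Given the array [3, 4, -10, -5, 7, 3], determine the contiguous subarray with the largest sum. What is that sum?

Using Kadane's algorithm on [3, 4, -10, -5, 7, 3]:

Scanning through the array:
Position 1 (value 4): max_ending_here = 7, max_so_far = 7
Position 2 (value -10): max_ending_here = -3, max_so_far = 7
Position 3 (value -5): max_ending_here = -5, max_so_far = 7
Position 4 (value 7): max_ending_here = 7, max_so_far = 7
Position 5 (value 3): max_ending_here = 10, max_so_far = 10

Maximum subarray: [7, 3]
Maximum sum: 10

The maximum subarray is [7, 3] with sum 10. This subarray runs from index 4 to index 5.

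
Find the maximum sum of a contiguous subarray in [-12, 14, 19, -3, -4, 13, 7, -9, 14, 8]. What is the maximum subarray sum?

Using Kadane's algorithm on [-12, 14, 19, -3, -4, 13, 7, -9, 14, 8]:

Scanning through the array:
Position 1 (value 14): max_ending_here = 14, max_so_far = 14
Position 2 (value 19): max_ending_here = 33, max_so_far = 33
Position 3 (value -3): max_ending_here = 30, max_so_far = 33
Position 4 (value -4): max_ending_here = 26, max_so_far = 33
Position 5 (value 13): max_ending_here = 39, max_so_far = 39
Position 6 (value 7): max_ending_here = 46, max_so_far = 46
Position 7 (value -9): max_ending_here = 37, max_so_far = 46
Position 8 (value 14): max_ending_here = 51, max_so_far = 51
Position 9 (value 8): max_ending_here = 59, max_so_far = 59

Maximum subarray: [14, 19, -3, -4, 13, 7, -9, 14, 8]
Maximum sum: 59

The maximum subarray is [14, 19, -3, -4, 13, 7, -9, 14, 8] with sum 59. This subarray runs from index 1 to index 9.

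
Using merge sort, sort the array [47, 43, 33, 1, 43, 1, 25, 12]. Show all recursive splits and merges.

Merge sort trace:

Split: [47, 43, 33, 1, 43, 1, 25, 12] -> [47, 43, 33, 1] and [43, 1, 25, 12]
  Split: [47, 43, 33, 1] -> [47, 43] and [33, 1]
    Split: [47, 43] -> [47] and [43]
    Merge: [47] + [43] -> [43, 47]
    Split: [33, 1] -> [33] and [1]
    Merge: [33] + [1] -> [1, 33]
  Merge: [43, 47] + [1, 33] -> [1, 33, 43, 47]
  Split: [43, 1, 25, 12] -> [43, 1] and [25, 12]
    Split: [43, 1] -> [43] and [1]
    Merge: [43] + [1] -> [1, 43]
    Split: [25, 12] -> [25] and [12]
    Merge: [25] + [12] -> [12, 25]
  Merge: [1, 43] + [12, 25] -> [1, 12, 25, 43]
Merge: [1, 33, 43, 47] + [1, 12, 25, 43] -> [1, 1, 12, 25, 33, 43, 43, 47]

Final sorted array: [1, 1, 12, 25, 33, 43, 43, 47]

The merge sort proceeds by recursively splitting the array and merging sorted halves.
After all merges, the sorted array is [1, 1, 12, 25, 33, 43, 43, 47].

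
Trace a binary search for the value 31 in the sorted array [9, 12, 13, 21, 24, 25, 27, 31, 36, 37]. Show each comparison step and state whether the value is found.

Binary search for 31 in [9, 12, 13, 21, 24, 25, 27, 31, 36, 37]:

lo=0, hi=9, mid=4, arr[mid]=24 -> 24 < 31, search right half
lo=5, hi=9, mid=7, arr[mid]=31 -> Found target at index 7!

Binary search finds 31 at index 7 after 2 comparisons. The search repeatedly halves the search space by comparing with the middle element.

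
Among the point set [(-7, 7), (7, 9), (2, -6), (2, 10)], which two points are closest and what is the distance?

Computing all pairwise distances among 4 points:

d((-7, 7), (7, 9)) = 14.1421
d((-7, 7), (2, -6)) = 15.8114
d((-7, 7), (2, 10)) = 9.4868
d((7, 9), (2, -6)) = 15.8114
d((7, 9), (2, 10)) = 5.099 <-- minimum
d((2, -6), (2, 10)) = 16.0

Closest pair: (7, 9) and (2, 10) with distance 5.099

The closest pair is (7, 9) and (2, 10) with Euclidean distance 5.099. For 4 points, brute-force pairwise comparison is shown above. For large n, the divide-and-conquer algorithm (sort by x, recurse on halves, check the dividing strip) achieves O(n log n).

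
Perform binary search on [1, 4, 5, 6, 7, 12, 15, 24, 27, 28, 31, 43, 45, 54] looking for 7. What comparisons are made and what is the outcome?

Binary search for 7 in [1, 4, 5, 6, 7, 12, 15, 24, 27, 28, 31, 43, 45, 54]:

lo=0, hi=13, mid=6, arr[mid]=15 -> 15 > 7, search left half
lo=0, hi=5, mid=2, arr[mid]=5 -> 5 < 7, search right half
lo=3, hi=5, mid=4, arr[mid]=7 -> Found target at index 4!

Binary search finds 7 at index 4 after 3 comparisons. The search repeatedly halves the search space by comparing with the middle element.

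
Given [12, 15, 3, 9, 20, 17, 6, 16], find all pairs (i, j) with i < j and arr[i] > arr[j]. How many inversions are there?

Finding inversions in [12, 15, 3, 9, 20, 17, 6, 16]:

(0, 2): arr[0]=12 > arr[2]=3
(0, 3): arr[0]=12 > arr[3]=9
(0, 6): arr[0]=12 > arr[6]=6
(1, 2): arr[1]=15 > arr[2]=3
(1, 3): arr[1]=15 > arr[3]=9
(1, 6): arr[1]=15 > arr[6]=6
(3, 6): arr[3]=9 > arr[6]=6
(4, 5): arr[4]=20 > arr[5]=17
(4, 6): arr[4]=20 > arr[6]=6
(4, 7): arr[4]=20 > arr[7]=16
(5, 6): arr[5]=17 > arr[6]=6
(5, 7): arr[5]=17 > arr[7]=16

Total inversions: 12

The array has 12 inversion(s): (0,2), (0,3), (0,6), (1,2), (1,3), (1,6), (3,6), (4,5), (4,6), (4,7), (5,6), (5,7). Each pair (i,j) satisfies i < j and arr[i] > arr[j].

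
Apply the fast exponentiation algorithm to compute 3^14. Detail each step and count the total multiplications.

Computing 3^14 by squaring (build up from 3^1; each line after the first costs one multiplication):

3^1 = 3
3^2 = (3^1)^2 = 3^2 = 9
3^3 = 3 * 3^2 = 3 * 9 = 27
3^6 = (3^3)^2 = 27^2 = 729
3^7 = 3 * 3^6 = 3 * 729 = 2187
3^14 = (3^7)^2 = 2187^2 = 4782969

Result: 4782969
Multiplications needed: 5 (5 lines after 3^1)

3^14 = 4782969. Using exponentiation by squaring, this requires 5 multiplications. The key idea: if the exponent is even, square the half-power; if odd, multiply by the base once.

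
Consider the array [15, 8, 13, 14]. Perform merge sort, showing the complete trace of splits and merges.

Merge sort trace:

Split: [15, 8, 13, 14] -> [15, 8] and [13, 14]
  Split: [15, 8] -> [15] and [8]
  Merge: [15] + [8] -> [8, 15]
  Split: [13, 14] -> [13] and [14]
  Merge: [13] + [14] -> [13, 14]
Merge: [8, 15] + [13, 14] -> [8, 13, 14, 15]

Final sorted array: [8, 13, 14, 15]

The merge sort proceeds by recursively splitting the array and merging sorted halves.
After all merges, the sorted array is [8, 13, 14, 15].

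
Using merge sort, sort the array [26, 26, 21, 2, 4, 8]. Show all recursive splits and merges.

Merge sort trace:

Split: [26, 26, 21, 2, 4, 8] -> [26, 26, 21] and [2, 4, 8]
  Split: [26, 26, 21] -> [26] and [26, 21]
    Split: [26, 21] -> [26] and [21]
    Merge: [26] + [21] -> [21, 26]
  Merge: [26] + [21, 26] -> [21, 26, 26]
  Split: [2, 4, 8] -> [2] and [4, 8]
    Split: [4, 8] -> [4] and [8]
    Merge: [4] + [8] -> [4, 8]
  Merge: [2] + [4, 8] -> [2, 4, 8]
Merge: [21, 26, 26] + [2, 4, 8] -> [2, 4, 8, 21, 26, 26]

Final sorted array: [2, 4, 8, 21, 26, 26]

The merge sort proceeds by recursively splitting the array and merging sorted halves.
After all merges, the sorted array is [2, 4, 8, 21, 26, 26].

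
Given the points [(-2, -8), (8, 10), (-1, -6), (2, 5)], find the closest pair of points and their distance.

Computing all pairwise distances among 4 points:

d((-2, -8), (8, 10)) = 20.5913
d((-2, -8), (-1, -6)) = 2.2361 <-- minimum
d((-2, -8), (2, 5)) = 13.6015
d((8, 10), (-1, -6)) = 18.3576
d((8, 10), (2, 5)) = 7.8102
d((-1, -6), (2, 5)) = 11.4018

Closest pair: (-2, -8) and (-1, -6) with distance 2.2361

The closest pair is (-2, -8) and (-1, -6) with Euclidean distance 2.2361. For 4 points, brute-force pairwise comparison is shown above. For large n, the divide-and-conquer algorithm (sort by x, recurse on halves, check the dividing strip) achieves O(n log n).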